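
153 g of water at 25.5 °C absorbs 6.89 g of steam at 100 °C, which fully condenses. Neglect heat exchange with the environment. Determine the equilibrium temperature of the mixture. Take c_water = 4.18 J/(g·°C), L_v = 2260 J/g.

Sum of m c ΔT and latent-heat terms is zero:
condense steam: −6.89×2260 = −15571
  condensate cools 100→T: 6.89×4.18×(T − 100) = 28.8(T − 100)
  water warms: 153×4.18×(T − 25.5) = 639.54(T − 25.5)
668.34 T = 15571 + 2880 + 16308 = 34760
T ≈ 52.01 °C, under the boiling point, so the assumption holds.

T_f ≈ 52.0 °C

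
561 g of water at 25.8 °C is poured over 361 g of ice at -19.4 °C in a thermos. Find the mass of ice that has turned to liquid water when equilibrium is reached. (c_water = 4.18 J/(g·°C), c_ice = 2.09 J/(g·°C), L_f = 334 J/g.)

Water can give up m c ΔT = 561×4.18×25.8 = 60500 J before reaching 0 °C.
Of that, 361×2.09×19.4 = 14637 J goes to bring the ice to 0 °C, leaving 45863 J.
Melting all 361 g of ice would need 361×334 = 120574 J.
That's not enough to melt it all — equilibrium is at 0 °C with ice remaining.
m_melt = 45863 / L_f = 137.3 g.

m_melted ≈ 137 g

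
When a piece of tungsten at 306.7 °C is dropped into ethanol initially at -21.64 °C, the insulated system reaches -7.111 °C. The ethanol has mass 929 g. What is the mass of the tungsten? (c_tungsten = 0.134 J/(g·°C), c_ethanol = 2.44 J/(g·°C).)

m ≈ 783 g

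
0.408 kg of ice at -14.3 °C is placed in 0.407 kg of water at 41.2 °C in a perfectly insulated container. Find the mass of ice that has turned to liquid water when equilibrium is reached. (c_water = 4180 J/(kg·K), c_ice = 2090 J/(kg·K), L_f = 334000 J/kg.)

Cooling the water to 0 °C releases 0.407·4180·41.2 = 70092 J.
Of that, 0.408·2090·14.3 = 12194 J goes to bring the ice to 0 °C, leaving 57898 J.
Fully melting the ice requires m_ice L_f = 0.408·334000 = 136272 J.
57898 J < 136272 J, so only part of the ice melts and the system sits at 0 °C.
m_melt = 57898 / L_f = 0.1733 kg.

m_melted ≈ 0.173 kg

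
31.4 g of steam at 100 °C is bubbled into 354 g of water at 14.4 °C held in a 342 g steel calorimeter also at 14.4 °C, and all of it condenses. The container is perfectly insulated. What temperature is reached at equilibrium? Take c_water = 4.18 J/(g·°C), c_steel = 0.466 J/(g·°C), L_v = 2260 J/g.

T_f ≈ 60.8 °C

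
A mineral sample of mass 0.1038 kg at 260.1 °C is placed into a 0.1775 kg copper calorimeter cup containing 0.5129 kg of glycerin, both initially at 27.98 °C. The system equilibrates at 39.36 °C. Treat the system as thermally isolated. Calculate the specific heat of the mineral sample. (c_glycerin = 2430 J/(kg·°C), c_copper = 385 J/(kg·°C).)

c ≈ 653 J/(kg·°C)

Conservation of energy gives ΣQ = 0:
0.1038×c×(39.36 − 260.1) + 0.5129×2430×(39.36 − 27.98) + 0.1775×385×(39.36 − 27.98) = 0
-22.91 c = -14961
c = -14961/-22.91 ≈ 653 J/(kg·°C)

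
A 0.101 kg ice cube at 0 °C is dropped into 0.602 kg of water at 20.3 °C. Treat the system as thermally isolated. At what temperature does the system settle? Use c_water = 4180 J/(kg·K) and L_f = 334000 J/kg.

Taking heat into each body as positive, Σ m c ΔT = 0:
melt ice: 0.101×334000 = 33734
  meltwater 0→T: 0.101×4180×T = 422.18 T
  water: 2516.4(T − 20.3)
2938.5 T = 51082 − 33734 = 17348
T ≈ 5.90 °C — above 0 °C, consistent with complete melting.

T_f ≈ 5.9 °C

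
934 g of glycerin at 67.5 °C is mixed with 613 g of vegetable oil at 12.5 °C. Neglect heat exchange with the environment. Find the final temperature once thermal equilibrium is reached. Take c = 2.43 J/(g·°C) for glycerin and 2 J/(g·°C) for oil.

T_f is the heat-capacity-weighted average of the initial temperatures:
T_f = (2269.6·67.5 + 1226·12.5) / (2269.6 + 1226)
    = 168524 / 3495.6 ≈ 48.21 °C

T_f ≈ 48.2 °C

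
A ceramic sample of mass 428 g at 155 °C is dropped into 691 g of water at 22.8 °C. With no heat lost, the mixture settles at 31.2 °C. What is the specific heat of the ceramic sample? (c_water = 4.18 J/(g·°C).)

c ≈ 0.458 J/(g·°C)

Setting the total heat transfer to zero:
428×c×(31.2 − 155) + 691×4.18×(31.2 − 22.8) = 0
-52986 c = -24262
c = -24262/-52986 ≈ 0.4579 J/(g·°C)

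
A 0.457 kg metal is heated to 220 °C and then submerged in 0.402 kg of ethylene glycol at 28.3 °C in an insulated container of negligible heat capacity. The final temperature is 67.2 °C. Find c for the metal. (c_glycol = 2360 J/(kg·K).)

Let T be the final temperature. ΣQ_i = 0:
0.457·c·(67.2 − 220) + 0.402·2360·(67.2 − 28.3) = 0
-69.83 c = -36905
c = -36905/-69.83 ≈ 528.5 J/(kg·K)

c ≈ 529 J/(kg·K)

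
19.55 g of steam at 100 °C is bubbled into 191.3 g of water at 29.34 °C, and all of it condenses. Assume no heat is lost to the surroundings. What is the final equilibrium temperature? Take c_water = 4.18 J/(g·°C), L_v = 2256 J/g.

T_f ≈ 85.9 °C

Setting the total heat transfer to zero:
condense steam: −19.55·2256 = −44105
  condensed water 100 °C→T: 81.72(T − 100)
  water warms: 191.3·4.18·(T − 29.34) = 799.63(T − 29.34)
881.35 T = 44105 + 8171.9 + 23461 = 75738
T ≈ 85.93 °C — below 100 °C, confirming all the steam condensed.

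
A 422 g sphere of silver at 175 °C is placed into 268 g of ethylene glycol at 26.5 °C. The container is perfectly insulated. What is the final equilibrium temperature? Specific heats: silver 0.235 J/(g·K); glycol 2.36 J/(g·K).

T_f ≈ 46.6 °C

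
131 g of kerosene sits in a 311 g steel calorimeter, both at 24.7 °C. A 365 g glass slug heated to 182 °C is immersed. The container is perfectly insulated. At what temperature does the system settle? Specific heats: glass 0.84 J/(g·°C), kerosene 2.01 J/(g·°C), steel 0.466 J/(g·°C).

Let T be the final temperature. ΣQ_i = 0:
365·0.84·(T − 182) + 131·2.01·(T − 24.7) + 311·0.466·(T − 24.7) = 0
306.6(T − 182) + 263.31(T − 24.7) + 144.93(T − 24.7) = 0
714.84 T = 65885
T = 65885 / 714.84 = 92.2 °C

T_f ≈ 92.2 °C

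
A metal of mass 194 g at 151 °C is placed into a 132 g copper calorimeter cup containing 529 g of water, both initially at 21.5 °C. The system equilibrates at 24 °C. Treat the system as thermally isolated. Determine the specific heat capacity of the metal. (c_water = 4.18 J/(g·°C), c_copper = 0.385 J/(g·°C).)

Let T be the final temperature. ΣQ_i = 0:
194·c·(24 − 151) + 529·4.18·(24 − 21.5) + 132·0.385·(24 − 21.5) = 0
-24638 c = -5655.1
c = -5655.1/-24638 ≈ 0.2295 J/(g·°C)

c ≈ 0.23 J/(g·°C)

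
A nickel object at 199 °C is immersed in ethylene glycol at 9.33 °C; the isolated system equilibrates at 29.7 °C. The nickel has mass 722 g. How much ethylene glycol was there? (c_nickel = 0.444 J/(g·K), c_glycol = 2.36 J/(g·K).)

m ≈ 1130 g

Heat lost by the nickel = heat gained by the glycol:
722×0.444×(199 − 29.7) = m×2.36×(29.7 − 9.33)
48.07 m = 54272  ⇒  m ≈ 1129 g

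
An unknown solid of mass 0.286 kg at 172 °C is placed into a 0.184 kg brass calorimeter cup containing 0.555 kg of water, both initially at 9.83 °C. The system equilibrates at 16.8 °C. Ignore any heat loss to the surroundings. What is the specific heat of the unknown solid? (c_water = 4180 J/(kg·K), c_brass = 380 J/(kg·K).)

Net heat exchanged in the isolated system is zero:
0.286×c×(16.8 − 172) + 0.555×4180×(16.8 − 9.83) + 0.184×380×(16.8 − 9.83) = 0
-44.39 c = -16657
c = -16657/-44.39 ≈ 375.3 J/(kg·K)

c ≈ 375 J/(kg·K)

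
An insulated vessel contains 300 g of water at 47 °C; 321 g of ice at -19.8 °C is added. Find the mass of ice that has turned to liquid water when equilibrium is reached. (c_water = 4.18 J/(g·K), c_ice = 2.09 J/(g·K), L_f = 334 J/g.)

m_melted ≈ 137 g

Cooling the water to 0 °C releases 300·4.18·47 = 58938 J.
Of that, 321·2.09·19.8 = 13284 J goes to bring the ice to 0 °C, leaving 45654 J.
Fully melting the ice requires m_ice L_f = 321·334 = 107214 J.
That's not enough to melt it all — equilibrium is at 0 °C with ice remaining.
m_melt = 45654 / L_f = 136.7 g.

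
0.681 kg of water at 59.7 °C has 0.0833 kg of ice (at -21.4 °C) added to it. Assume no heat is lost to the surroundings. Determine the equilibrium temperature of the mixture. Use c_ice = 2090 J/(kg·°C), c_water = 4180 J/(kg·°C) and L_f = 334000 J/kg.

T_f ≈ 43.3 °C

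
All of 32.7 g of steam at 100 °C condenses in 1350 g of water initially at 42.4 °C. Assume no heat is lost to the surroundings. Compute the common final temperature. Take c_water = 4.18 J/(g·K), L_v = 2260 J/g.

T_f ≈ 56.5 °C

Energy conservation, ΣQ = 0:
steam→water at 100 °C releases m L_v = 32.7×2260 = 73902
  condensed water 100 °C→T: 136.69(T − 100)
  water warms: 1350×4.18×(T − 42.4) = 5643(T − 42.4)
5779.7 T = 73902 + 13669 + 239263 = 326834
T ≈ 56.55 °C (< 100 °C, so full condensation is consistent).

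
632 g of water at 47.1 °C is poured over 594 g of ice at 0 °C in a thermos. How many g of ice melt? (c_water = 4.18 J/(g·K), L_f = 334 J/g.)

Water can give up m c ΔT = 632×4.18×47.1 = 124427 J before reaching 0 °C.
To melt every bit of ice: 594×334 = 198396 J.
Since 124427 < 198396 J, not all the ice melts; equilibrium is at 0 °C.
m_melted×334 = 124427  ⇒  m_melted ≈ 372.5 g.

m_melted ≈ 373 g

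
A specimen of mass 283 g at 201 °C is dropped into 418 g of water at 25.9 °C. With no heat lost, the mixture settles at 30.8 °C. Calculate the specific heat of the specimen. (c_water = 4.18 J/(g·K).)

Setting the total heat transfer to zero:
283×c×(30.8 − 201) + 418×4.18×(30.8 − 25.9) = 0
-48167 c = -8561.5
c = -8561.5/-48167 ≈ 0.1777 J/(g·K)

c ≈ 0.178 J/(g·K)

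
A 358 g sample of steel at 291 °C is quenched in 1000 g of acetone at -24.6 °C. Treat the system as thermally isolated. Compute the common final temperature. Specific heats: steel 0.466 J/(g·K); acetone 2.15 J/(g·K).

Heat gained plus heat lost sum to zero:
358×0.466×(T − 291) + 1000×2.15×(T − (-24.6)) = 0
166.83(T − 291) + 2150(T − (-24.6)) = 0
2316.8 T = -4343.1
T = -4343.1 / 2316.8 = -1.87 °C

T_f ≈ -1.9 °C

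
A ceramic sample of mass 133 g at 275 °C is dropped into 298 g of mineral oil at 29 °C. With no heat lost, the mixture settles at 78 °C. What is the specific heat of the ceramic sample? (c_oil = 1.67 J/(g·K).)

Heat lost by the ceramic sample = heat gained by the oil:
133×c×(275 − 78) = 298×1.67×(78 − 29)
26201 c = 24385  ⇒  c ≈ 0.9307 J/(g·K)

c ≈ 0.931 J/(g·K)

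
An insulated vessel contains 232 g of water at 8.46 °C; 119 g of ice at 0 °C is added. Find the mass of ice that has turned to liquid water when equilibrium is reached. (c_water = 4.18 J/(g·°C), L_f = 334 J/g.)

m_melted ≈ 24.6 g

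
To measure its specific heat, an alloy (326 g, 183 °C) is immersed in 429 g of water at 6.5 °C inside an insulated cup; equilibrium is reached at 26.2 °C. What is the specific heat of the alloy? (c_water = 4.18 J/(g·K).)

Taking heat into each body as positive, Σ m c ΔT = 0:
326·c·(26.2 − 183) + 429·4.18·(26.2 − 6.5) = 0
-51117 c = -35326
c = -35326/-51117 ≈ 0.6911 J/(g·K)

c ≈ 0.691 J/(g·K)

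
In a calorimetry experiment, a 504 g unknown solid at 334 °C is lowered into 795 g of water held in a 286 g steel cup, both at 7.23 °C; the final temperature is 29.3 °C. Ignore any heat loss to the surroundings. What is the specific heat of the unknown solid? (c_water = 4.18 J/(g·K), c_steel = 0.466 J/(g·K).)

Taking heat into each body as positive, Σ m c ΔT = 0:
504·c·(29.3 − 334) + 795·4.18·(29.3 − 7.23) + 286·0.466·(29.3 − 7.23) = 0
-153569 c = -76282
c = -76282/-153569 ≈ 0.4967 J/(g·K)

c ≈ 0.497 J/(g·K)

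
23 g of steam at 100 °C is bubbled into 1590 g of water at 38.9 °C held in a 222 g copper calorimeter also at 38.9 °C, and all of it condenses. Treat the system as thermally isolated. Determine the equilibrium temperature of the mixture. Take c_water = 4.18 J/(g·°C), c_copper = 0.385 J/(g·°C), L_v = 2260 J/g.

Taking heat into each body as positive, Σ m c ΔT = 0:
steam→water at 100 °C releases m L_v = 23×2260 = 51980
  condensed water 100 °C→T: 96.14(T − 100)
  water warms: 1590×4.18×(T − 38.9) = 6646.2(T − 38.9)
  cup: 85.47(T − 38.9)
6827.8 T = 51980 + 9614 + 261862 = 323456
T ≈ 47.37 °C — below 100 °C, confirming all the steam condensed.

T_f ≈ 47.4 °C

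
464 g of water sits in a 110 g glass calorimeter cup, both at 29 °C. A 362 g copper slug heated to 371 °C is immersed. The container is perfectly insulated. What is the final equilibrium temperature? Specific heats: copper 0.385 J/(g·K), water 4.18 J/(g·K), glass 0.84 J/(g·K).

Energy conservation, ΣQ = 0:
362·0.385·(T − 371) + 464·4.18·(T − 29) + 110·0.84·(T − 29) = 0
139.37(T − 371) + 1939.5(T − 29) + 92.4(T − 29) = 0
(139.37 + 1939.5 + 92.4) T = 139.37·371 + 1939.5·29 + 92.4·29
T = 110632 / 2171.3 = 51 °C

T_f ≈ 51.0 °C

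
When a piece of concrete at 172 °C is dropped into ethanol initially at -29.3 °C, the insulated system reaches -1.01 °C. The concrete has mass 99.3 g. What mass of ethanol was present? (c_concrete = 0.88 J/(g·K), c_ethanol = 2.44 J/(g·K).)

Heat lost by the concrete = heat gained by the ethanol:
99.3×0.88×(172 − -1.01) = m×2.44×(-1.01 − (-29.3))
69.03 m = 15118  ⇒  m ≈ 219 g

m ≈ 219 g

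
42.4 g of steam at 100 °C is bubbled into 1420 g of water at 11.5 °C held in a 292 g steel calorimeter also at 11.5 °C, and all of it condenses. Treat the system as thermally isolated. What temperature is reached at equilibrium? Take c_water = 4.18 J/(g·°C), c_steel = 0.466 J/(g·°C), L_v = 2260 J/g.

T_f ≈ 29.3 °C

Setting the total heat transfer to zero:
steam→water at 100 °C releases m L_v = 42.4×2260 = 95824
  condensate cools 100→T: 42.4×4.18×(T − 100) = 177.23(T − 100)
  original water: 5935.6(T − 11.5)
  cup: 136.07(T − 11.5)
6248.9 T = 95824 + 17723 + 69824 = 183371
T ≈ 29.34 °C, under the boiling point, so the assumption holds.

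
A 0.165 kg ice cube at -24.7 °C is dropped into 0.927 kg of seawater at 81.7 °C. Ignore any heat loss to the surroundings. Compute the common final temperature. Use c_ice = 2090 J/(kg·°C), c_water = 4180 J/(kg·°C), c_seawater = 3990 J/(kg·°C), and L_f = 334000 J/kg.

Let T be the final temperature. ΣQ_i = 0:
warm ice to 0 °C: 0.165×2090×(0 − (-24.7)) = 8517.8
  latent heat to melt: 0.165×334000 = 55110
  meltwater 0→T: 0.165×4180×T = 689.7 T
  seawater cools: 0.927×3990×(T − 81.7) = 3698.7(T − 81.7)
4388.4 T = 302186 − 63628 = 238558
T ≈ 54.36 °C (positive, so assuming full melt was valid).

T_f ≈ 54.4 °C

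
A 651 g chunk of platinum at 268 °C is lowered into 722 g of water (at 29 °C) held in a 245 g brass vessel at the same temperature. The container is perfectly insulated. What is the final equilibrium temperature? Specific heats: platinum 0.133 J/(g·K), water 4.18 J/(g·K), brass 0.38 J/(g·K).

T_f ≈ 35.5 °C

Setting the total heat transfer to zero:
651·0.133·(T − 268) + 722·4.18·(T − 29) + 245·0.38·(T − 29) = 0
86.58(T − 268) + 3018(T − 29) + 93.1(T − 29) = 0
3197.6 T = 113425
T = 113425 / 3197.6 = 35.5 °C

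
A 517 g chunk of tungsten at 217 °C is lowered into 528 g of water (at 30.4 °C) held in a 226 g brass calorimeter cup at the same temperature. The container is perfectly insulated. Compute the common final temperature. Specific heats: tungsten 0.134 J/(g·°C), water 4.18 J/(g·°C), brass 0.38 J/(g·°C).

Setting the total heat transfer to zero:
517*0.134*(T − 217) + 528*4.18*(T − 30.4) + 226*0.38*(T − 30.4) = 0
2362.2 T = 84738
T = 84738/2362.2 ≈ 35.87 °C

T_f ≈ 35.9 °C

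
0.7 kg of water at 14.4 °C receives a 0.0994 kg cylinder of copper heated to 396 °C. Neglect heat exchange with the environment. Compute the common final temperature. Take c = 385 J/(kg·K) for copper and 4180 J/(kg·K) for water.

T_f ≈ 19.3 °C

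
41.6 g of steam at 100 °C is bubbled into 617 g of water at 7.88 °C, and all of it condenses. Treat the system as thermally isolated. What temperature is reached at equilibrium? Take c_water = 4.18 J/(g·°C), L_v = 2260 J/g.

T_f ≈ 47.8 °C

Heat gained plus heat lost sum to zero:
steam→water at 100 °C releases m L_v = 41.6·2260 = 94016
  condensate cools 100→T: 41.6·4.18·(T − 100) = 173.89(T − 100)
  original water: 2579.1(T − 7.88)
2752.9 T = 94016 + 17389 + 20323 = 131728
T ≈ 47.85 °C, under the boiling point, so the assumption holds.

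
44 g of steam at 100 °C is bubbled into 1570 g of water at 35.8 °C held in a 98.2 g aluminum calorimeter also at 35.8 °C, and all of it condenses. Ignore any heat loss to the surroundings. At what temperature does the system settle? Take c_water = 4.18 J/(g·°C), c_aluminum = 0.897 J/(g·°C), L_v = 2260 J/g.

T_f ≈ 52.1 °C

Taking heat into each body as positive, Σ m c ΔT = 0:
steam→water at 100 °C releases m L_v = 44·2260 = 99440; condensate cools 100→T: 44·4.18·(T − 100) = 183.92(T − 100); original water: 6562.6(T − 35.8); aluminum cup: 98.2·0.897·(T − 35.8) = 88.09(T − 35.8)
6834.6 T = 99440 + 18392 + 238095 = 355927
T ≈ 52.08 °C, under the boiling point, so the assumption holds.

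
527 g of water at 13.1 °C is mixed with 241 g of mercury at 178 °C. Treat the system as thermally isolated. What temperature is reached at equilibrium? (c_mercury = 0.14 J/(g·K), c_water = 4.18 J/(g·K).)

T_f ≈ 15.6 °C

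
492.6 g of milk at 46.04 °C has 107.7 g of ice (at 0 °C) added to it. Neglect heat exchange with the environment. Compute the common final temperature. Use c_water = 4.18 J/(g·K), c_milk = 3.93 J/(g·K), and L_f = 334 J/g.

T_f ≈ 22.3 °C

Conservation of energy gives ΣQ = 0:
melt ice: 107.7×334 = 35972
  warm the meltwater: 450.19 T
  milk cools: 492.6×3.93×(T − 46.04) = 1935.9(T − 46.04)
2386.1 T = 89130 − 35972 = 53158
T ≈ 22.28 °C (positive, so assuming full melt was valid).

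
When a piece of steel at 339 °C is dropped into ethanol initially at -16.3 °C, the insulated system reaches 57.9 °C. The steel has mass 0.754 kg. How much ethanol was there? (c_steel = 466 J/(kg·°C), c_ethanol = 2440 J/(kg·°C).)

Heat lost by the steel = heat gained by the ethanol:
0.754×466×(339 − 57.9) = m×2440×(57.9 − (-16.3))
181048 m = 98768  ⇒  m ≈ 0.5455 kg

m ≈ 0.546 kg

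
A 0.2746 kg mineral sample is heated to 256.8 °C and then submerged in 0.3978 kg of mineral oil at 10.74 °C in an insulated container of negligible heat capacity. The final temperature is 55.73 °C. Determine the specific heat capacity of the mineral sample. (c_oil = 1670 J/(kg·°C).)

c ≈ 541 J/(kg·°C)

Taking heat into each body as positive, Σ m c ΔT = 0:
0.2746·c·(55.73 − 256.8) + 0.3978·1670·(55.73 − 10.74) = 0
-55.21 c = -29888
c = -29888/-55.21 ≈ 541.3 J/(kg·°C)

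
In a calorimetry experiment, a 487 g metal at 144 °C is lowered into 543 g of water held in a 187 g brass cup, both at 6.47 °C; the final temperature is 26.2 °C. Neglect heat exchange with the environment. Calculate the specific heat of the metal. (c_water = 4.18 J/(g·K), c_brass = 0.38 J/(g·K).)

Net heat exchanged in the isolated system is zero:
487×c×(26.2 − 144) + 543×4.18×(26.2 − 6.47) + 187×0.38×(26.2 − 6.47) = 0
-57369 c = -46184
c = -46184/-57369 ≈ 0.805 J/(g·K)

c ≈ 0.805 J/(g·K)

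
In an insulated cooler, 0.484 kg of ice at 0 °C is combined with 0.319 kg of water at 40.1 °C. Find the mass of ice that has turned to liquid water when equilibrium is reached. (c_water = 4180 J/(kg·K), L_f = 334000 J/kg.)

m_melted ≈ 0.16 kg

Cooling the water to 0 °C releases 0.319×4180×40.1 = 53470 J.
Melting all 0.484 kg of ice would need 0.484×334000 = 161656 J.
Since 53470 < 161656 J, not all the ice melts; equilibrium is at 0 °C.
Mass melted = 53470/334000 ≈ 0.1601 kg.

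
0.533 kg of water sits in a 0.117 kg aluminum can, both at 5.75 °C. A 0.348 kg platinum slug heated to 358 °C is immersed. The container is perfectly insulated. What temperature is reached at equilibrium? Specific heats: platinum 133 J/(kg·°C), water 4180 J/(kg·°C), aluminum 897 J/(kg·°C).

T_f ≈ 12.6 °C

Heat gained plus heat lost sum to zero:
0.348·133·(T − 358) + 0.533·4180·(T − 5.75) + 0.117·897·(T − 5.75) = 0
2379.2 T = 29984
T ≈ 12.60 °C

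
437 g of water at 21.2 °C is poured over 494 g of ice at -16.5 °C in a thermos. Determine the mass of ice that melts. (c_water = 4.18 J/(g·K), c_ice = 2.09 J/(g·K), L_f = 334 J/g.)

Water can give up m c ΔT = 437×4.18×21.2 = 38725 J before reaching 0 °C.
Warming the ice to 0 °C takes 494×2.09×16.5 = 17036 J, leaving 21690 J for melting.
Melting all 494 g of ice would need 494×334 = 164996 J.
21690 J < 164996 J, so only part of the ice melts and the system sits at 0 °C.
m_melted×334 = 21690  ⇒  m_melted ≈ 64.94 g.

m_melted ≈ 64.9 g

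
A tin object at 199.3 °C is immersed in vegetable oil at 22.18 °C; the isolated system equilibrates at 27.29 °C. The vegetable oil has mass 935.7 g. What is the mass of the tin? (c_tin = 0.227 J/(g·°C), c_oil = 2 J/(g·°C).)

|Q_tin| = |Q_oil|:
m×0.227×(199.3 − 27.29) = 935.7×2×(27.29 − 22.18)
39.05 m = 9562.9  ⇒  m ≈ 244.9 g

m ≈ 245 g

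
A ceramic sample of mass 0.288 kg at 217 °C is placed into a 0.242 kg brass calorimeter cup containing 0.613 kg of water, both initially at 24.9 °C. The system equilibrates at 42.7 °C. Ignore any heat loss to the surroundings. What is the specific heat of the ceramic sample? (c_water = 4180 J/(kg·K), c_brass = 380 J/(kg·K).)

Taking heat into each body as positive, Σ m c ΔT = 0:
0.288×c×(42.7 − 217) + 0.613×4180×(42.7 − 24.9) + 0.242×380×(42.7 − 24.9) = 0
-50.2 c = -47247
c = -47247/-50.2 ≈ 941.2 J/(kg·K)

c ≈ 941 J/(kg·K)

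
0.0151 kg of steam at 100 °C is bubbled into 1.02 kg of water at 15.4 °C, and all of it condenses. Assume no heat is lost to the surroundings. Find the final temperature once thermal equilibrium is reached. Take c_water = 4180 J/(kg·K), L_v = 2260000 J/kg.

T_f ≈ 24.5 °C

Energy balance with sensible and latent terms:
steam→water at 100 °C releases m L_v = 0.0151×2260000 = 34126; condensed water 100 °C→T: 63.12(T − 100); water warms: 1.02×4180×(T − 15.4) = 4263.6(T − 15.4)
4326.7 T = 34126 + 6311.8 + 65659 = 106097
T ≈ 24.52 °C (< 100 °C, so full condensation is consistent).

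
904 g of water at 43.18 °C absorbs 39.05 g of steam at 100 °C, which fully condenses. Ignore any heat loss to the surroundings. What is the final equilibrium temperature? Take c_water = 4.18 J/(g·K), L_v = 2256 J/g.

T_f ≈ 67.9 °C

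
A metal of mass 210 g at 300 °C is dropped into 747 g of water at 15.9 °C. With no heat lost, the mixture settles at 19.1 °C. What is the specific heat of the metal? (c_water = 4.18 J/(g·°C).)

c ≈ 0.169 J/(g·°C)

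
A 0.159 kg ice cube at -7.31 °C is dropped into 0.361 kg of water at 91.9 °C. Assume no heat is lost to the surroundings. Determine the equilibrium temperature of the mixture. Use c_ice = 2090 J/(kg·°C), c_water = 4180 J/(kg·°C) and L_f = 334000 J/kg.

Net heat exchanged in the isolated system is zero:
warm ice to 0 °C: 0.159·2090·(0 − (-7.31)) = 2429.2; fusion: m_ice L_f = 0.159·334000 = 53106; meltwater 0→T: 0.159·4180·T = 664.62 T; water cools: 0.361·4180·(T − 91.9) = 1509(T − 91.9)
2173.6 T = 138675 − 55535 = 83140
T ≈ 38.25 °C. Since T > 0 °C, the all-ice-melts assumption holds.

T_f ≈ 38.2 °C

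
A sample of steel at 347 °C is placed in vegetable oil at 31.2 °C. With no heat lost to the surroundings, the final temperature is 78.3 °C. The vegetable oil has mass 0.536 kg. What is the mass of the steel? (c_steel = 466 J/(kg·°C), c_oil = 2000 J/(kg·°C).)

|Q_steel| = |Q_oil|:
m×466×(347 − 78.3) = 0.536×2000×(78.3 − 31.2)
125214 m = 50491  ⇒  m ≈ 0.4032 kg

m ≈ 0.403 kg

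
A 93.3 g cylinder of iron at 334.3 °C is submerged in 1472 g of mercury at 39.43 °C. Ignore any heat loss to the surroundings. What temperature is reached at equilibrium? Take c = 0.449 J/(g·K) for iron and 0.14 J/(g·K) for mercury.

T_f ≈ 89.2 °C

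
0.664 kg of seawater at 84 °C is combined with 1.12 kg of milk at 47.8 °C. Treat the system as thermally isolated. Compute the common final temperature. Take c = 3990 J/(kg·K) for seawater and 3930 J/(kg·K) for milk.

Taking heat into each body as positive, Σ m c ΔT = 0:
0.664*3990*(T − 84) + 1.12*3930*(T − 47.8) = 0
2649.4(T − 84) + 4401.6(T − 47.8) = 0
7051 T = 432943
T = 432943 / 7051 = 61.4 °C

T_f ≈ 61.4 °C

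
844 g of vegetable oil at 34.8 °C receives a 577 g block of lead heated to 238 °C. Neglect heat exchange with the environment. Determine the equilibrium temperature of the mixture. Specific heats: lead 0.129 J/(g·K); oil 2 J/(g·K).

T_f ≈ 43.4 °C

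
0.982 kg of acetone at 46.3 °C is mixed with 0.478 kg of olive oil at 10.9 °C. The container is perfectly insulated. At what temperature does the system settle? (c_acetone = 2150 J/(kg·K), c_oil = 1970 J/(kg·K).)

Heat lost by the acetone equals heat gained by the oil:
0.982·2150·(46.3 − T) = 0.478·1970·(T − 10.9)
2111.3(46.3 − T) = 941.66(T − 10.9)
3053 T = 108017  ⇒  T ≈ 35.38 °C

T_f ≈ 35.4 °C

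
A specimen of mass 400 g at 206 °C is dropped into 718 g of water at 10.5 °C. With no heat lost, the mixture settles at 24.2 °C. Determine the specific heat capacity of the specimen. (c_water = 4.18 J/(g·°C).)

Setting the total heat transfer to zero:
400×c×(24.2 − 206) + 718×4.18×(24.2 − 10.5) = 0
-72720 c = -41117
c = -41117/-72720 ≈ 0.5654 J/(g·°C)

c ≈ 0.565 J/(g·°C)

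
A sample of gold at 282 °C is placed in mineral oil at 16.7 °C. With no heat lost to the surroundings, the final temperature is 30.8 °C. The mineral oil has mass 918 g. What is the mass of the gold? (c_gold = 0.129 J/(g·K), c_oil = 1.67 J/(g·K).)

m ≈ 667 g

|Q_gold| = |Q_oil|:
m·0.129·(282 − 30.8) = 918·1.67·(30.8 − 16.7)
32.4 m = 21616  ⇒  m ≈ 667.1 g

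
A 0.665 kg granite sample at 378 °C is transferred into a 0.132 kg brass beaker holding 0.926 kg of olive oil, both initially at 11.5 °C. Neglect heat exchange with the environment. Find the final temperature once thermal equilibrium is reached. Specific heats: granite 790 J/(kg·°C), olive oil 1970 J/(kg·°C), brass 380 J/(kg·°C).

T_f ≈ 91.7 °C

Net heat exchanged in the isolated system is zero:
0.665×790×(T − 378) + 0.926×1970×(T − 11.5) + 0.132×380×(T − 11.5) = 0
(525.35 + 1824.2 + 50.16) T = 525.35×378 + 1824.2×11.5 + 50.16×11.5
T = 220138 / 2399.7 = 91.7 °C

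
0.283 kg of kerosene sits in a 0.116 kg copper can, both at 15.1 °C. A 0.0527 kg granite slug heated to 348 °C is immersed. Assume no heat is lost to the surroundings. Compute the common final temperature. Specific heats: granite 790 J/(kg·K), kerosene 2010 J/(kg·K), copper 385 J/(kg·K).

T_f ≈ 36.3 °C

T_f is the heat-capacity-weighted average of the initial temperatures:
T_f = (41.63·348 + 568.83·15.1 + 44.66·15.1) / (41.63 + 568.83 + 44.66)
    = 23752 / 655.12 ≈ 36.26 °C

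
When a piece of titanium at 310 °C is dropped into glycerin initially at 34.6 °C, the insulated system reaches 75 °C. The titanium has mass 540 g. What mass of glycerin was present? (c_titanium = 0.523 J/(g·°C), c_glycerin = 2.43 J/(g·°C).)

Heat lost by the titanium = heat gained by the glycerin:
540×0.523×(310 − 75) = m×2.43×(75 − 34.6)
98.17 m = 66369  ⇒  m ≈ 676 g

m ≈ 676 g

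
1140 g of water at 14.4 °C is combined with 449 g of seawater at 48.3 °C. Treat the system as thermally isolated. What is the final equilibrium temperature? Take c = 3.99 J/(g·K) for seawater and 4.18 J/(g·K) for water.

T_f ≈ 23.7 °C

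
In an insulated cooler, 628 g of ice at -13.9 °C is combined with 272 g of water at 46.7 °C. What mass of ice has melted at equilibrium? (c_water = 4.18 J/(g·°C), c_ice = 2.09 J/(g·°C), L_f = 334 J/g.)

Heat available from the water dropping to 0 °C: 272×4.18×46.7 = 53096 J.
Warming the ice to 0 °C takes 628×2.09×13.9 = 18244 J, leaving 34852 J for melting.
Melting all 628 g of ice would need 628×334 = 209752 J.
That's not enough to melt it all — equilibrium is at 0 °C with ice remaining.
m_melted×334 = 34852  ⇒  m_melted ≈ 104.3 g.

m_melted ≈ 104 g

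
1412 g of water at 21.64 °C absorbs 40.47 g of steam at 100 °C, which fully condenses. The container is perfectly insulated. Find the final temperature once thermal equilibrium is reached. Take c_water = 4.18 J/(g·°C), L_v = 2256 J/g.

T_f ≈ 38.9 °C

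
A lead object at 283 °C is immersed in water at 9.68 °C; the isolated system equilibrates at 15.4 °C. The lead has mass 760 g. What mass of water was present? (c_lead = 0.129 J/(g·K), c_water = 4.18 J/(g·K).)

m ≈ 1100 g

Heat lost by the lead = heat gained by the water:
760·0.129·(283 − 15.4) = m·4.18·(15.4 − 9.68)
23.91 m = 26236  ⇒  m ≈ 1097 g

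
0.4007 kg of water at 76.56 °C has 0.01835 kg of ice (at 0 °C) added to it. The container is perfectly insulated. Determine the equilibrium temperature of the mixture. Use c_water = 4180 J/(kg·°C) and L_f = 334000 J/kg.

Heat gained plus heat lost sum to zero:
latent heat to melt: 0.01835×334000 = 6128.9; warm the meltwater: 76.7 T; water cools: 0.4007×4180×(T − 76.56) = 1674.9(T − 76.56)
1751.6 T = 128232 − 6128.9 = 122103
T ≈ 69.71 °C. Since T > 0 °C, the all-ice-melts assumption holds.

T_f ≈ 69.7 °C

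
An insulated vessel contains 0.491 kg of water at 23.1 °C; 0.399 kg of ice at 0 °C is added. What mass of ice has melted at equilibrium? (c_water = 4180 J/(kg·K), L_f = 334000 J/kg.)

m_melted ≈ 0.142 kg

Cooling the water to 0 °C releases 0.491×4180×23.1 = 47410 J.
Melting all 0.399 kg of ice would need 0.399×334000 = 133266 J.
That's not enough to melt it all — equilibrium is at 0 °C with ice remaining.
m_melted×334000 = 47410  ⇒  m_melted ≈ 0.1419 kg.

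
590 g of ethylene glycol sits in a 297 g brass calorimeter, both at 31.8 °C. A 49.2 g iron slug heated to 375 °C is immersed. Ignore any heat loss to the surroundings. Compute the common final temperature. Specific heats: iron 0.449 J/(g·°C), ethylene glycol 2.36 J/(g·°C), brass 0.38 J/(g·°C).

T_f ≈ 36.8 °C

T_f is the heat-capacity-weighted average of the initial temperatures:
T_f = (22.09*375 + 1392.4*31.8 + 112.86*31.8) / (22.09 + 1392.4 + 112.86)
    = 56151 / 1527.4 ≈ 36.76 °C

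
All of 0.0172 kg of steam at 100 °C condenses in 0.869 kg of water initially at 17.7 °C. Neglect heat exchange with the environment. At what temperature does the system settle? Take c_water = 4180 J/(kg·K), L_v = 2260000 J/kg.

T_f ≈ 29.8 °C

Let T be the final temperature. ΣQ_i = 0:
condense steam: −0.0172×2260000 = −38872; condensate cools 100→T: 0.0172×4180×(T − 100) = 71.9(T − 100); original water: 3632.4(T − 17.7)
3704.3 T = 38872 + 7189.6 + 64294 = 110355
T ≈ 29.79 °C — below 100 °C, confirming all the steam condensed.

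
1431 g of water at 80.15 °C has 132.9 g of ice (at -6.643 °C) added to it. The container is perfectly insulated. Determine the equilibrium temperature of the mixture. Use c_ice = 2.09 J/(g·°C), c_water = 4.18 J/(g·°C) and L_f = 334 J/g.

T_f ≈ 66.3 °C

Energy conservation, ΣQ = 0:
warm ice to 0 °C: 132.9×2.09×(0 − (-6.643)) = 1845.2; fusion: m_ice L_f = 132.9×334 = 44389; meltwater 0→T: 132.9×4.18×T = 555.52 T; water: 5981.6(T − 80.15)
6537.1 T = 479424 − 46234 = 433190
T ≈ 66.27 °C — above 0 °C, consistent with complete melting.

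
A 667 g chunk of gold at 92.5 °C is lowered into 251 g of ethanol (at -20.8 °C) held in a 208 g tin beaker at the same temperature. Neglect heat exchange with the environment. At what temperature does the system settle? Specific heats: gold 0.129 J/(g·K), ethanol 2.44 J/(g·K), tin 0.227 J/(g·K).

Taking heat into each body as positive, Σ m c ΔT = 0:
667×0.129×(T − 92.5) + 251×2.44×(T − (-20.8)) + 208×0.227×(T − (-20.8)) = 0
745.7 T = -5761.9
T = -5761.9/745.7 ≈ -7.73 °C

T_f ≈ -7.7 °C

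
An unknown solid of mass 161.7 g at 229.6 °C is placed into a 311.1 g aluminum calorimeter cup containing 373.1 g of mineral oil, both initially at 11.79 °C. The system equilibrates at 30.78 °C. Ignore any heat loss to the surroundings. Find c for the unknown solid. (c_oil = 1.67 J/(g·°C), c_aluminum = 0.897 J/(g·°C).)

Heat gained plus heat lost sum to zero:
161.7·c·(30.78 − 229.6) + 373.1·1.67·(30.78 − 11.79) + 311.1·0.897·(30.78 − 11.79) = 0
-32149 c = -17132
c = -17132/-32149 ≈ 0.5329 J/(g·°C)

c ≈ 0.533 J/(g·°C)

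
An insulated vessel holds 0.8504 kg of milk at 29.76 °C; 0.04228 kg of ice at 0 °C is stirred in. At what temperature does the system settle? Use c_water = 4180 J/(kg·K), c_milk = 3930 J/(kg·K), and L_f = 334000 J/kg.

Energy balance with sensible and latent terms:
latent heat to melt: 0.04228×334000 = 14122; warm the meltwater: 176.73 T; milk: 3342.1(T − 29.76)
3518.8 T = 99460 − 14122 = 85339
T ≈ 24.25 °C — above 0 °C, consistent with complete melting.

T_f ≈ 24.3 °C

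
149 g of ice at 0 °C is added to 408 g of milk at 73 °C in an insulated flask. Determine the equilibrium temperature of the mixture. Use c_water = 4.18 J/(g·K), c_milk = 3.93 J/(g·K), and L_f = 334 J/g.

T_f ≈ 30.2 °C

Taking heat into each body as positive, Σ m c ΔT = 0:
fusion: m_ice L_f = 149·334 = 49766
  meltwater 0→T: 149·4.18·T = 622.82 T
  milk cools: 408·3.93·(T − 73) = 1603.4(T − 73)
2226.3 T = 117051 − 49766 = 67285
T ≈ 30.22 °C. Since T > 0 °C, the all-ice-melts assumption holds.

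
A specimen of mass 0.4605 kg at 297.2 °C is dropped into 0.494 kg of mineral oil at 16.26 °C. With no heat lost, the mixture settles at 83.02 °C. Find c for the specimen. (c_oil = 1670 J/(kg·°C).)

c ≈ 558 J/(kg·°C)

Let T be the final temperature. ΣQ_i = 0:
0.4605×c×(83.02 − 297.2) + 0.494×1670×(83.02 − 16.26) = 0
-98.63 c = -55076
c = -55076/-98.63 ≈ 558.4 J/(kg·°C)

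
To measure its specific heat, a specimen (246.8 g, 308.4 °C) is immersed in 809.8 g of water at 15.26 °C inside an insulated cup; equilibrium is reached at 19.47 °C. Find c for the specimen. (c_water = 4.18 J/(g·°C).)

Heat gained plus heat lost sum to zero:
246.8·c·(19.47 − 308.4) + 809.8·4.18·(19.47 − 15.26) = 0
-71308 c = -14251
c = -14251/-71308 ≈ 0.1998 J/(g·°C)

c ≈ 0.2 J/(g·°C)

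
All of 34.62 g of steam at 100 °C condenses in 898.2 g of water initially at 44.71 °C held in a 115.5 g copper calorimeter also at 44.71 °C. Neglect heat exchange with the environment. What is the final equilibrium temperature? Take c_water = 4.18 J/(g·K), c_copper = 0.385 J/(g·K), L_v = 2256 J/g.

Energy balance with sensible and latent terms:
condense steam: −34.62·2256 = −78103
  condensed water 100 °C→T: 144.71(T − 100)
  water warms: 898.2·4.18·(T − 44.71) = 3754.5(T − 44.71)
  copper cup: 115.5·0.385·(T − 44.71) = 44.47(T − 44.71)
3943.7 T = 78103 + 14471 + 169851 = 262425
T ≈ 66.54 °C (< 100 °C, so full condensation is consistent).

T_f ≈ 66.5 °C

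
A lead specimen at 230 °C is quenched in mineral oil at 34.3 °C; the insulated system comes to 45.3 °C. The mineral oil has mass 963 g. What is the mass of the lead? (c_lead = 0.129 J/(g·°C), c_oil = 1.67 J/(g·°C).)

Let T be the final temperature. ΣQ_i = 0:
m×0.129×(45.3 − 230) + 963×1.67×(45.3 − 34.3) = 0
-23.83 m = -17690
m = -17690/-23.83 ≈ 742.5 g

m ≈ 742 g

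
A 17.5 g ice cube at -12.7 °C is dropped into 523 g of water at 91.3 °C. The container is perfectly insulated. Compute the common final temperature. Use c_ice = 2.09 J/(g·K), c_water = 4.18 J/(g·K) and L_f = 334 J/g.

T_f ≈ 85.6 °C

Sum of m c ΔT and latent-heat terms is zero:
warm ice to 0 °C: 17.5×2.09×(0 − (-12.7)) = 464.5; fusion: m_ice L_f = 17.5×334 = 5845; warm the meltwater: 73.15 T; water cools: 523×4.18×(T − 91.3) = 2186.1(T − 91.3)
2259.3 T = 199595 − 6309.5 = 193285
T ≈ 85.55 °C (positive, so assuming full melt was valid).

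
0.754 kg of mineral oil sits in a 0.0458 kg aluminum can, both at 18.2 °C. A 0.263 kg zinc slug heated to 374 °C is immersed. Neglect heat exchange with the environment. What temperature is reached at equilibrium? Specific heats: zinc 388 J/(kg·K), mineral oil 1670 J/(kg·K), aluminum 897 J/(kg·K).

T_f ≈ 44.1 °C

Setting the total heat transfer to zero:
0.263*388*(T − 374) + 0.754*1670*(T − 18.2) + 0.0458*897*(T − 18.2) = 0
1402.3 T = 61829
T = 61829/1402.3 ≈ 44.09 °C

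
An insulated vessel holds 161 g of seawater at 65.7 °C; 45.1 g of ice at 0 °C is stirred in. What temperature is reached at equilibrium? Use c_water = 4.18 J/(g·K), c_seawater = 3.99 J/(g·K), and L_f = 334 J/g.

Setting the total heat transfer to zero:
latent heat to melt: 45.1×334 = 15063
  warm the meltwater: 188.52 T
  seawater cools: 161×3.99×(T − 65.7) = 642.39(T − 65.7)
830.91 T = 42205 − 15063 = 27142
T ≈ 32.67 °C — above 0 °C, consistent with complete melting.

T_f ≈ 32.7 °C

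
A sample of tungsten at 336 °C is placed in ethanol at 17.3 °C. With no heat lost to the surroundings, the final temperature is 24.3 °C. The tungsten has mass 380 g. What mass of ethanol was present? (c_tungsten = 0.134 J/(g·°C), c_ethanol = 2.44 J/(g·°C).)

m ≈ 929 g

Energy conservation, ΣQ = 0:
380·0.134·(24.3 − 336) + m·2.44·(24.3 − 17.3) = 0
17.08 m = 15872
m = 15872/17.08 ≈ 929.3 g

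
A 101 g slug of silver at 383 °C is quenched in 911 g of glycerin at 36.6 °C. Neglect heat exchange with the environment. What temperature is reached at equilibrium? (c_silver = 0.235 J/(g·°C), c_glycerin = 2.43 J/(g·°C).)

Taking heat into each body as positive, Σ m c ΔT = 0:
101*0.235*(T − 383) + 911*2.43*(T − 36.6) = 0
23.73(T − 383) + 2213.7(T − 36.6) = 0
2237.5 T = 90113
T ≈ 40.27 °C

T_f ≈ 40.3 °C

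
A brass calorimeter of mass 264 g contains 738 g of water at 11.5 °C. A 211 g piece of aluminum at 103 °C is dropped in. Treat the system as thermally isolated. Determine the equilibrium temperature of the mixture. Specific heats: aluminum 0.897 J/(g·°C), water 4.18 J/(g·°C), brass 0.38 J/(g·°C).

Net heat exchanged in the isolated system is zero:
211×0.897×(T − 103) + 738×4.18×(T − 11.5) + 264×0.38×(T − 11.5) = 0
189.27(T − 103) + 3084.8(T − 11.5) + 100.32(T − 11.5) = 0
3374.4 T = 56124
T = 56124/3374.4 ≈ 16.63 °C

T_f ≈ 16.6 °C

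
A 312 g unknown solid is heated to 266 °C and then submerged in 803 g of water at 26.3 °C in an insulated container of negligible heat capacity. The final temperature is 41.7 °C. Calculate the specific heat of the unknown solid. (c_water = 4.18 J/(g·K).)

c ≈ 0.739 J/(g·K)

Net heat exchanged in the isolated system is zero:
312·c·(41.7 − 266) + 803·4.18·(41.7 − 26.3) = 0
-69982 c = -51691
c = -51691/-69982 ≈ 0.7386 J/(g·K)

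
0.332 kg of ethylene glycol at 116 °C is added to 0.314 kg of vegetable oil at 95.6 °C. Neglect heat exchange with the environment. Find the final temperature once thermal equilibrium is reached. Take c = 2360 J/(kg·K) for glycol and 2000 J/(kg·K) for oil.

T_f ≈ 106.9 °C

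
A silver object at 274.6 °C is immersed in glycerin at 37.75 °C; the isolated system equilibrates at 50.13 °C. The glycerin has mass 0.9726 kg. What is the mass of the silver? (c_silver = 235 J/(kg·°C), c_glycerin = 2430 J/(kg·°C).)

m ≈ 0.555 kg

Heat lost by the silver = heat gained by the glycerin:
m×235×(274.6 − 50.13) = 0.9726×2430×(50.13 − 37.75)
52750 m = 29259  ⇒  m ≈ 0.5547 kg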